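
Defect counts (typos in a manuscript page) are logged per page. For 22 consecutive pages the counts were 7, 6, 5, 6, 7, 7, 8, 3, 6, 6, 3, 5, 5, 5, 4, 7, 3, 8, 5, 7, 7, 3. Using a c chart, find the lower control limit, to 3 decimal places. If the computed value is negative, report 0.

0.000

c̄ = (7 + 6 + 5 + 6 + 7 + 7 + 8 + 3 + 6 + 6 + 3 + 5 + 5 + 5 + 4 + 7 + 3 + 8 + 5 + 7 + 7 + 3) / 22 = 123 / 22 = 5.5909
LCL = c̄ − 3√c̄ = 5.5909 − 3 × 2.3645 = -1.5026 → 0 (cannot be negative)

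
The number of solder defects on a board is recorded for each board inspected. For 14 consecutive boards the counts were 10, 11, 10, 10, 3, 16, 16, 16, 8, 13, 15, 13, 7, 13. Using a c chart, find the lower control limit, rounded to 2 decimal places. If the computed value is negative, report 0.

1.33

c̄ = (10 + 11 + 10 + 10 + 3 + 16 + 16 + 16 + 8 + 13 + 15 + 13 + 7 + 13) / 14 = 161 / 14 = 11.5000
LCL = c̄ − 3√c̄ = 11.5000 − 3 × 3.3912 = 1.3265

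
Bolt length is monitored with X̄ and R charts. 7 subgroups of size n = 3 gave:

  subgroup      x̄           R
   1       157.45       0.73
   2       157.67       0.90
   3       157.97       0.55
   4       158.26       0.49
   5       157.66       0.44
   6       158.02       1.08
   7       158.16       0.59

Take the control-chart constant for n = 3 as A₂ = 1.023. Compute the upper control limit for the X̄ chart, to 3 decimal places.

158.583

X̄̄ = (157.45 + 157.67 + 157.97 + 158.26 + 157.66 + 158.02 + 158.16) / 7 = 1105.1900 / 7 = 157.8843
R̄ = (0.73 + 0.90 + 0.55 + 0.49 + 0.44 + 1.08 + 0.59) / 7 = 4.7800 / 7 = 0.6829
UCL = X̄̄ + A₂·R̄ = 157.8843 + 1.023 × 0.6829 = 158.5828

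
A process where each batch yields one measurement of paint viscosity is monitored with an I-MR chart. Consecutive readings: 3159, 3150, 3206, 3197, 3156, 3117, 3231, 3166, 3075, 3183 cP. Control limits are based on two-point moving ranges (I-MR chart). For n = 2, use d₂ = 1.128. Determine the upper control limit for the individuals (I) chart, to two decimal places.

X̄ = (3159 + 3150 + 3206 + 3197 + 3156 + 3117 + 3231 + 3166 + 3075 + 3183) / 10 = 3164.0000
Moving ranges: 9, 56, 9, 41, 39, 114, 65, 91, 108; M̄R̄ = 532.0000 / 9 = 59.1111
UCL = X̄ + 3·M̄R̄/d₂ = 3164.0000 + 3 × 59.1111 / 1.128 = 3321.2104

3321.21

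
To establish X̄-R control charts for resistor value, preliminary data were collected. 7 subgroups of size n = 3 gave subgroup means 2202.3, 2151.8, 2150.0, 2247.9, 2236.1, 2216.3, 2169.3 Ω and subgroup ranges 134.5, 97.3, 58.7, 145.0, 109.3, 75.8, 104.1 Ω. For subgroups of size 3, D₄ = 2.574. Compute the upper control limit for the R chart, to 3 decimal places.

R̄ = (134.5 + 97.3 + 58.7 + 145.0 + 109.3 + 75.8 + 104.1) / 7 = 724.7000 / 7 = 103.5286
UCL_R = D₄·R̄ = 2.574 × 103.5286 = 266.4825

266.483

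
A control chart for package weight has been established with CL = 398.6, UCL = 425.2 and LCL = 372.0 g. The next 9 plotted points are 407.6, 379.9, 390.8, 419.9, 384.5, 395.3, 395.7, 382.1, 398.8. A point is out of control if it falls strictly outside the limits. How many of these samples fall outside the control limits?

0

All 9 points lie within [372.0, 425.2].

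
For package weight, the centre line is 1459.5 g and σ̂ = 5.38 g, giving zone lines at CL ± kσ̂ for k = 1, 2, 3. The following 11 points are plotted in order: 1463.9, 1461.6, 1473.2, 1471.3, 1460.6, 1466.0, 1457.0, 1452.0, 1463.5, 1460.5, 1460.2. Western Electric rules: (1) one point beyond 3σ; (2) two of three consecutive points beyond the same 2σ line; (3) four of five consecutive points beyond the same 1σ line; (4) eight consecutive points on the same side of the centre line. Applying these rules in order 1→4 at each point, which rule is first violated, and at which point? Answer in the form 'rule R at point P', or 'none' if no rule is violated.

rule 2 at point 4

Zone of each point (C = within 1σ̂, B = 1σ̂–2σ̂, A = 2σ̂–3σ̂, * = beyond 3σ̂; sign = side of CL): 1:+C, 2:+C, 3:+A, 4:+A, 5:+C, 6:+B, 7:-C, 8:-B, 9:+C, 10:+C, 11:+C
Rule 2 (two of three consecutive points beyond the same 2σ limit) is satisfied at point 4.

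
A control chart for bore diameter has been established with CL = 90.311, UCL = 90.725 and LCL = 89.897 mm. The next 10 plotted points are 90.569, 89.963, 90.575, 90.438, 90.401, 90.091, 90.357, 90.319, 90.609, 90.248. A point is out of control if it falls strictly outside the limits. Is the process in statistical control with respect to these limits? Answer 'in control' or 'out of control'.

All 10 points lie within [89.897, 90.725].

in control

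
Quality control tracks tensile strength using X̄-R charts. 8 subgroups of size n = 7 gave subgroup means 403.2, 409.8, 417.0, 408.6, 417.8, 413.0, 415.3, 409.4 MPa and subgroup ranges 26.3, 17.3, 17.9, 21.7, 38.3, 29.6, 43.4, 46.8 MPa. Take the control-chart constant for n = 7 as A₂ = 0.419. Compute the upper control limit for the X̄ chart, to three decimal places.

424.401

X̄̄ = (403.2 + 409.8 + 417.0 + 408.6 + 417.8 + 413.0 + 415.3 + 409.4) / 8 = 3294.1000 / 8 = 411.7625
R̄ = (26.3 + 17.3 + 17.9 + 21.7 + 38.3 + 29.6 + 43.4 + 46.8) / 8 = 241.3000 / 8 = 30.1625
UCL = X̄̄ + A₂·R̄ = 411.7625 + 0.419 × 30.1625 = 424.4006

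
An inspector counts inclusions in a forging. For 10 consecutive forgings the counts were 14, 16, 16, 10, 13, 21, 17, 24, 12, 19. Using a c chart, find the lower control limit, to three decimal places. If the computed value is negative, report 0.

4.125

c̄ = (14 + 16 + 16 + 10 + 13 + 21 + 17 + 24 + 12 + 19) / 10 = 162 / 10 = 16.2000
LCL = c̄ − 3√c̄ = 16.2000 − 3 × 4.0249 = 4.1252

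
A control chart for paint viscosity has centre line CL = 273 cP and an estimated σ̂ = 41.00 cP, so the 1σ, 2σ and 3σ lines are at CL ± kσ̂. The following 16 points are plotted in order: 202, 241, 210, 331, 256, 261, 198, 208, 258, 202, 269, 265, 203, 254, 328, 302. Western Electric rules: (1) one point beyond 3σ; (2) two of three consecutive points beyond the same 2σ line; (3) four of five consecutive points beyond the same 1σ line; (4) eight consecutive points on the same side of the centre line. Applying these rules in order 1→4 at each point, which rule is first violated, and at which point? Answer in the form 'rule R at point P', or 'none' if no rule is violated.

Zone of each point (C = within 1σ̂, B = 1σ̂–2σ̂, A = 2σ̂–3σ̂, * = beyond 3σ̂; sign = side of CL): 1:-B, 2:-C, 3:-B, 4:+B, 5:-C, 6:-C, 7:-B, 8:-B, 9:-C, 10:-B, 11:-C, 12:-C, 13:-B, 14:-C, 15:+B, 16:+C
Rule 4 (eight consecutive points on the same side of the centre line) is satisfied at point 12.

rule 4 at point 12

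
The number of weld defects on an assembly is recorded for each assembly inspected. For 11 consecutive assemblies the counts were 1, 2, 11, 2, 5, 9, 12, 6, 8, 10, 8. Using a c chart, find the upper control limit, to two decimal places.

c̄ = (1 + 2 + 11 + 2 + 5 + 9 + 12 + 6 + 8 + 10 + 8) / 11 = 74 / 11 = 6.7273
UCL = c̄ + 3√c̄ = 6.7273 + 3 × √6.7273 = 6.7273 + 3 × 2.5937 = 14.5084

14.51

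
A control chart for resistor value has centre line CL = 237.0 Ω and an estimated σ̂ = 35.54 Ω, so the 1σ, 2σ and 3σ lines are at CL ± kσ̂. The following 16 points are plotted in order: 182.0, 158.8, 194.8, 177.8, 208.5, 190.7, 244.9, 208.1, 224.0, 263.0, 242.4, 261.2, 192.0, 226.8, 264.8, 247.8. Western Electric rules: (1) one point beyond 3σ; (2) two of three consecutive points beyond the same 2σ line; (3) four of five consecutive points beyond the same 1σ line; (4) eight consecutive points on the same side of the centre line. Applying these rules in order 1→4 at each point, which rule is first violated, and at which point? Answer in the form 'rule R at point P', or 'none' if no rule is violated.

rule 3 at point 4

Zone of each point (C = within 1σ̂, B = 1σ̂–2σ̂, A = 2σ̂–3σ̂, * = beyond 3σ̂; sign = side of CL): 1:-B, 2:-A, 3:-B, 4:-B, 5:-C, 6:-B, 7:+C, 8:-C, 9:-C, 10:+C, 11:+C, 12:+C, 13:-B, 14:-C, 15:+C, 16:+C
Rule 3 (four of five consecutive points beyond the same 1σ limit) is satisfied at point 4.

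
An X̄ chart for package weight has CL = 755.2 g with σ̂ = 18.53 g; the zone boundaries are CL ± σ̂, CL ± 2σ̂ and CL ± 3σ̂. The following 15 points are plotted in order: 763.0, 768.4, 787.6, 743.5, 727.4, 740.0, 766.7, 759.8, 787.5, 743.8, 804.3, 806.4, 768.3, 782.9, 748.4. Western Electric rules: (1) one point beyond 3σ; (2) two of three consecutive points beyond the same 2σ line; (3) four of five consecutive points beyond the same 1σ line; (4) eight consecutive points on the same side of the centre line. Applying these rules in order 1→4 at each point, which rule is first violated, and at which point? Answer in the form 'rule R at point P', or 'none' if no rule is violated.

rule 2 at point 12

Zone of each point (C = within 1σ̂, B = 1σ̂–2σ̂, A = 2σ̂–3σ̂, * = beyond 3σ̂; sign = side of CL): 1:+C, 2:+C, 3:+B, 4:-C, 5:-B, 6:-C, 7:+C, 8:+C, 9:+B, 10:-C, 11:+A, 12:+A, 13:+C, 14:+B, 15:-C
Rule 2 (two of three consecutive points beyond the same 2σ limit) is satisfied at point 12.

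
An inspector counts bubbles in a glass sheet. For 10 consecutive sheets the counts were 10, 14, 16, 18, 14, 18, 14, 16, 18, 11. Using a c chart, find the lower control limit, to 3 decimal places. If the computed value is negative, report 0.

3.320

c̄ = (10 + 14 + 16 + 18 + 14 + 18 + 14 + 16 + 18 + 11) / 10 = 149 / 10 = 14.9000
LCL = c̄ − 3√c̄ = 14.9000 − 3 × 3.8601 = 3.3198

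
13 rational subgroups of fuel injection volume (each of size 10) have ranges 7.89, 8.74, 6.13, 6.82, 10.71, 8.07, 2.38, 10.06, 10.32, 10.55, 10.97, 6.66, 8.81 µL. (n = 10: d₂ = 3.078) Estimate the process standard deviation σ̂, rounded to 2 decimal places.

R̄ = (7.89 + 8.74 + 6.13 + 6.82 + 10.71 + 8.07 + 2.38 + 10.06 + 10.32 + 10.55 + 10.97 + 6.66 + 8.81) / 13 = 8.3162
σ̂ = R̄ / d₂ = 8.3162 / 3.078 = 2.7018

2.70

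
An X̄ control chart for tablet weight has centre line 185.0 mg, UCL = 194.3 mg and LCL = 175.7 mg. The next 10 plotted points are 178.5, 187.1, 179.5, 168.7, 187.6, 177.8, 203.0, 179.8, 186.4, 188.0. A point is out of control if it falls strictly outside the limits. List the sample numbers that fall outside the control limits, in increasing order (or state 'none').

Compare each point to [175.7, 194.3]: sample 4 = 168.7 < LCL; sample 7 = 203.0 > UCL.

4, 7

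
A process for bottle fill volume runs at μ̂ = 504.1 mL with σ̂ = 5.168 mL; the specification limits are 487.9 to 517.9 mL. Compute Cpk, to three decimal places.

0.890

Cpu = (USL − μ̂) / (3σ̂) = (517.9 − 504.1) / (3 × 5.168) = 0.8901; Cpl = (μ̂ − LSL) / (3σ̂) = (504.1 − 487.9) / (3 × 5.168) = 1.0449; Cpk = min(Cpu, Cpl) = 0.8901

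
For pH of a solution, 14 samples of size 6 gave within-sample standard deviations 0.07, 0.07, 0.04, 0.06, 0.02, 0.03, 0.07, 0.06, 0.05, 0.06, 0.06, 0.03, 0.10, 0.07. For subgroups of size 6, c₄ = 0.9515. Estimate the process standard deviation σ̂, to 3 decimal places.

s̄ = (0.07 + 0.07 + 0.04 + 0.06 + 0.02 + 0.03 + 0.07 + 0.06 + 0.05 + 0.06 + 0.06 + 0.03 + 0.10 + 0.07) / 14 = 0.0564
σ̂ = s̄ / c₄ = 0.0564 / 0.9515 = 0.0593

0.059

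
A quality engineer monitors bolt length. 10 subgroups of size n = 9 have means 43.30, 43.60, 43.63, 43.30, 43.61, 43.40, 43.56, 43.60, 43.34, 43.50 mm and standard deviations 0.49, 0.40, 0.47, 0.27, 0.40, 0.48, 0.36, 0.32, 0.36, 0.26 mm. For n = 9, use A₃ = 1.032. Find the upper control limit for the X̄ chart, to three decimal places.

X̄̄ = (43.30 + 43.60 + 43.63 + 43.30 + 43.61 + 43.40 + 43.56 + 43.60 + 43.34 + 43.50) / 10 = 43.4840
s̄ = (0.49 + 0.40 + 0.47 + 0.27 + 0.40 + 0.48 + 0.36 + 0.32 + 0.36 + 0.26) / 10 = 0.3810
UCL = X̄̄ + A₃·s̄ = 43.4840 + 1.032 × 0.3810 = 43.8772

43.877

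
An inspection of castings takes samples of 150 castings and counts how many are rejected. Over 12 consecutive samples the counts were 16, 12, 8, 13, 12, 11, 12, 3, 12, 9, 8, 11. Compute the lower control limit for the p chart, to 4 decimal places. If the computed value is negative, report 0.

0.0078

p̄ = Σdᵢ / (k·n) = 127 / (12 × 150) = 0.07056
LCL = p̄ − 3·√(p̄(1−p̄)/n) = 0.07056 − 3 × 0.02091 = 0.00783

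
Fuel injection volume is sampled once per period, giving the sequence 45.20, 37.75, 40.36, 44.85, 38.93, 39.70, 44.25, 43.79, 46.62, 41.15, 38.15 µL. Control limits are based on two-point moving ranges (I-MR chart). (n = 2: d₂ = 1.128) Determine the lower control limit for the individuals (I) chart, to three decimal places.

X̄ = (45.20 + 37.75 + 40.36 + 44.85 + 38.93 + 39.70 + 44.25 + 43.79 + 46.62 + 41.15 + 38.15) / 11 = 41.8864
Moving ranges: 7.45, 2.61, 4.49, 5.92, 0.77, 4.55, 0.46, 2.83, 5.47, 3.00; M̄R̄ = 37.5500 / 10 = 3.7550
LCL = X̄ − 3·M̄R̄/d₂ = 41.8864 − 3 × 3.7550 / 1.128 = 31.8997

31.900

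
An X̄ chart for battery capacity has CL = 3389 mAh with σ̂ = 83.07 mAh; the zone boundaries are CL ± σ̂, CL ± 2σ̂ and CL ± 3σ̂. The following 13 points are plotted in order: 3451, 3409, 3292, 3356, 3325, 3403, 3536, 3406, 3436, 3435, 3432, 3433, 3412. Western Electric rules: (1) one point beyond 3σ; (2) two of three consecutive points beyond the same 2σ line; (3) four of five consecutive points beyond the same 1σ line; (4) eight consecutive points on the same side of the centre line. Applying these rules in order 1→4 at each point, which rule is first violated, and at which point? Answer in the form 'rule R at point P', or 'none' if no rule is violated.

rule 4 at point 13

Zone of each point (C = within 1σ̂, B = 1σ̂–2σ̂, A = 2σ̂–3σ̂, * = beyond 3σ̂; sign = side of CL): 1:+C, 2:+C, 3:-B, 4:-C, 5:-C, 6:+C, 7:+B, 8:+C, 9:+C, 10:+C, 11:+C, 12:+C, 13:+C
Rule 4 (eight consecutive points on the same side of the centre line) is satisfied at point 13.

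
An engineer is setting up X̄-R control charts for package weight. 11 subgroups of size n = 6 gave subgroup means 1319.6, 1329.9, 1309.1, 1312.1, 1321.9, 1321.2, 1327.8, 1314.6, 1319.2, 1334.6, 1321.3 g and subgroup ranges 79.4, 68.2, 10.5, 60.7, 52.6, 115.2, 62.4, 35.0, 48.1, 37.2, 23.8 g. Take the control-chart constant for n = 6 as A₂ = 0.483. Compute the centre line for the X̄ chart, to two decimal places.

1321.03

X̄̄ = (1319.6 + 1329.9 + 1309.1 + 1312.1 + 1321.9 + 1321.2 + 1327.8 + 1314.6 + 1319.2 + 1334.6 + 1321.3) / 11 = 14531.3000 / 11 = 1321.0273
CL = X̄̄ = 1321.0273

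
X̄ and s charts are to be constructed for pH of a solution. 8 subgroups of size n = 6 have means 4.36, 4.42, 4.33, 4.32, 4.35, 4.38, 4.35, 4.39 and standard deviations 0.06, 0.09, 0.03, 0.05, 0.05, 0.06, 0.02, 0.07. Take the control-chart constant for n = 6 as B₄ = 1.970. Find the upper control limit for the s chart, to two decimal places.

s̄ = (0.06 + 0.09 + 0.03 + 0.05 + 0.05 + 0.06 + 0.02 + 0.07) / 8 = 0.0537
UCL_s = B₄·s̄ = 1.970 × 0.0537 = 0.1059

0.11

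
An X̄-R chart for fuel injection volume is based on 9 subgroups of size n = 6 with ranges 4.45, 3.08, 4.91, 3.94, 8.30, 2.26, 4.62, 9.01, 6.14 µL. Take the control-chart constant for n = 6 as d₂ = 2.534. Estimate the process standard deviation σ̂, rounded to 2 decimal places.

R̄ = (4.45 + 3.08 + 4.91 + 3.94 + 8.30 + 2.26 + 4.62 + 9.01 + 6.14) / 9 = 5.1900
σ̂ = R̄ / d₂ = 5.1900 / 2.534 = 2.0481

2.05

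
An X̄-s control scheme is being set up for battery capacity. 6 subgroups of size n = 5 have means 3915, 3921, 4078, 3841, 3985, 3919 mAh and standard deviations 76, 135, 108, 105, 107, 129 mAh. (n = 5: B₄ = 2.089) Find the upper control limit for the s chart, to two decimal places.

s̄ = (76 + 135 + 108 + 105 + 107 + 129) / 6 = 110.0000
UCL_s = B₄·s̄ = 2.089 × 110.0000 = 229.7900

229.79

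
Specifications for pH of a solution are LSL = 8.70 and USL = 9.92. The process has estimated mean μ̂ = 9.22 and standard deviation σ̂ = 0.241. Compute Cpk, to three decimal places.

Cpu = (USL − μ̂) / (3σ̂) = (9.92 − 9.22) / (3 × 0.241) = 0.9682; Cpl = (μ̂ − LSL) / (3σ̂) = (9.22 − 8.70) / (3 × 0.241) = 0.7192; Cpk = min(Cpu, Cpl) = 0.7192

0.719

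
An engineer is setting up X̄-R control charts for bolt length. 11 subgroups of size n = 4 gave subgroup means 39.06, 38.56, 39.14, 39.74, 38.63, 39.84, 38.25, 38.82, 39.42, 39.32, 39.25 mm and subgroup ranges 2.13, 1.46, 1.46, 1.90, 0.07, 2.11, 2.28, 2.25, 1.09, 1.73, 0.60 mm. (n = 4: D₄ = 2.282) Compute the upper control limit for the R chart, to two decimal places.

3.54

R̄ = (2.13 + 1.46 + 1.46 + 1.90 + 0.07 + 2.11 + 2.28 + 2.25 + 1.09 + 1.73 + 0.60) / 11 = 17.0800 / 11 = 1.5527
UCL_R = D₄·R̄ = 2.282 × 1.5527 = 3.5433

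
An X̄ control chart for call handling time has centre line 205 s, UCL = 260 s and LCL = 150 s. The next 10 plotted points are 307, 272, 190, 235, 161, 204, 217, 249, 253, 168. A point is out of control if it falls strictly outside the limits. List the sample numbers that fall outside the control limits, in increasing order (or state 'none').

1, 2

Compare each point to [150, 260]: sample 1 = 307 > UCL; sample 2 = 272 > UCL.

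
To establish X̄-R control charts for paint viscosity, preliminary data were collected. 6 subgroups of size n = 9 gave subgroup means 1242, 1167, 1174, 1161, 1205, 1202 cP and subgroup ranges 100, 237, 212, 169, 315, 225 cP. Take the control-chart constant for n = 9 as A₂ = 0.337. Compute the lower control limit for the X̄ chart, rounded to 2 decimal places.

X̄̄ = (1242 + 1167 + 1174 + 1161 + 1205 + 1202) / 6 = 7151.0000 / 6 = 1191.8333
R̄ = (100 + 237 + 212 + 169 + 315 + 225) / 6 = 1258.0000 / 6 = 209.6667
LCL = X̄̄ − A₂·R̄ = 1191.8333 − 0.337 × 209.6667 = 1121.1757

1121.18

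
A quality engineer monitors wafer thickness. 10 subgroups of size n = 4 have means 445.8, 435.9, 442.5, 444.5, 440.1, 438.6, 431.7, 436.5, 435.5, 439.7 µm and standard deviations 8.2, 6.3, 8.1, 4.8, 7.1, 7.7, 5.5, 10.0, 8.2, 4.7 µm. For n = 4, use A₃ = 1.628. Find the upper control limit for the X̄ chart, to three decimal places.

X̄̄ = (445.8 + 435.9 + 442.5 + 444.5 + 440.1 + 438.6 + 431.7 + 436.5 + 435.5 + 439.7) / 10 = 439.0800
s̄ = (8.2 + 6.3 + 8.1 + 4.8 + 7.1 + 7.7 + 5.5 + 10.0 + 8.2 + 4.7) / 10 = 7.0600
UCL = X̄̄ + A₃·s̄ = 439.0800 + 1.628 × 7.0600 = 450.5737

450.574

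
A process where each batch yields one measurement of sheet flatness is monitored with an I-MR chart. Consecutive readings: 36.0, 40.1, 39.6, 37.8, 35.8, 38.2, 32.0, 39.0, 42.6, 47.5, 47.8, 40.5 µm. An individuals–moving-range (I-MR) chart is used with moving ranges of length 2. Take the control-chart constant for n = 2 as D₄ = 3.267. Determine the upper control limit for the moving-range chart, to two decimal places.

Moving ranges: 4.1, 0.5, 1.8, 2.0, 2.4, 6.2, 7.0, 3.6, 4.9, 0.3, 7.3; M̄R̄ = 40.1000 / 11 = 3.6455
UCL_MR = D₄·M̄R̄ = 3.267 × 3.6455 = 11.9097

11.91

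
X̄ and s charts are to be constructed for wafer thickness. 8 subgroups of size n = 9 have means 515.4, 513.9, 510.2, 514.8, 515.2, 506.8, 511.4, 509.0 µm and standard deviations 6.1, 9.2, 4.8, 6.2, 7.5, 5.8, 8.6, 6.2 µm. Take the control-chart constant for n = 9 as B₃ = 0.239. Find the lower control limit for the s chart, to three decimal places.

1.625

s̄ = (6.1 + 9.2 + 4.8 + 6.2 + 7.5 + 5.8 + 8.6 + 6.2) / 8 = 6.8000
LCL_s = B₃·s̄ = 0.239 × 6.8000 = 1.6252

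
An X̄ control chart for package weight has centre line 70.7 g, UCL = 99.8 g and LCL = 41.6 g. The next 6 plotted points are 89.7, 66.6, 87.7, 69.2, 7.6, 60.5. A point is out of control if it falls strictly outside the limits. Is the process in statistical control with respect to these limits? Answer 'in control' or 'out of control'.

Compare each point to [41.6, 99.8]: sample 5 = 7.6 < LCL.

out of control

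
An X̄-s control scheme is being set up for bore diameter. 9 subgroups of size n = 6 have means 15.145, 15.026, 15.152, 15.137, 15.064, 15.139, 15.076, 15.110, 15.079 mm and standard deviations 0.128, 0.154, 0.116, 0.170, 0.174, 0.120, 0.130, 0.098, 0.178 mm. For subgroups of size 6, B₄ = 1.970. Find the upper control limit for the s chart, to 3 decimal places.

0.278

s̄ = (0.128 + 0.154 + 0.116 + 0.170 + 0.174 + 0.120 + 0.130 + 0.098 + 0.178) / 9 = 0.1409
UCL_s = B₄·s̄ = 1.970 × 0.1409 = 0.2776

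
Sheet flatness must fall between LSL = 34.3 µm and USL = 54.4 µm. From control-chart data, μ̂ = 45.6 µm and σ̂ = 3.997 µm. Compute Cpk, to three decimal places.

0.734

Cpu = (USL − μ̂) / (3σ̂) = (54.4 − 45.6) / (3 × 3.997) = 0.7339; Cpl = (μ̂ − LSL) / (3σ̂) = (45.6 − 34.3) / (3 × 3.997) = 0.9424; Cpk = min(Cpu, Cpl) = 0.7339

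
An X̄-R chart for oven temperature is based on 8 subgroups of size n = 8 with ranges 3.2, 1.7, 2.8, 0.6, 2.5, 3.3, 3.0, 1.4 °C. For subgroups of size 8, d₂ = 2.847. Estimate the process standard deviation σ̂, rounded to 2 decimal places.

R̄ = (3.2 + 1.7 + 2.8 + 0.6 + 2.5 + 3.3 + 3.0 + 1.4) / 8 = 2.3125
σ̂ = R̄ / d₂ = 2.3125 / 2.847 = 0.8123

0.81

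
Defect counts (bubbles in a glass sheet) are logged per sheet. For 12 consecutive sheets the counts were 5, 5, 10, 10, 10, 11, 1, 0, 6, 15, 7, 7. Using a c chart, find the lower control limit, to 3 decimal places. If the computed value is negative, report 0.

0.000

c̄ = (5 + 5 + 10 + 10 + 10 + 11 + 1 + 0 + 6 + 15 + 7 + 7) / 12 = 87 / 12 = 7.2500
LCL = c̄ − 3√c̄ = 7.2500 − 3 × 2.6926 = -0.8277 → 0 (cannot be negative)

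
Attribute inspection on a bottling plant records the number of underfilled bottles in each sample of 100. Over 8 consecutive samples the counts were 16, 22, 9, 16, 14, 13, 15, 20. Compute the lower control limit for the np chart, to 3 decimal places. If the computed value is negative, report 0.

p̄ = Σdᵢ / (k·n) = 125 / (8 × 100) = 0.15625
LCL = np̄ − 3·√(np̄(1−p̄)) = 15.6250 − 3 × 3.6309 = 4.7322

4.732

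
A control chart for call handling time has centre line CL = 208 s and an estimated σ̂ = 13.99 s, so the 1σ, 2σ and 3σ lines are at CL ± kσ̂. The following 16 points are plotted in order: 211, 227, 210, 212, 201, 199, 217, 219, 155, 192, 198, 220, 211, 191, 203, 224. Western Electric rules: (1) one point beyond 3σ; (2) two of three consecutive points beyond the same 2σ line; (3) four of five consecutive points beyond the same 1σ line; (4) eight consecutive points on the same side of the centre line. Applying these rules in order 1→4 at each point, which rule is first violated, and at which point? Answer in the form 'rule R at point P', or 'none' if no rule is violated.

Zone of each point (C = within 1σ̂, B = 1σ̂–2σ̂, A = 2σ̂–3σ̂, * = beyond 3σ̂; sign = side of CL): 1:+C, 2:+B, 3:+C, 4:+C, 5:-C, 6:-C, 7:+C, 8:+C, 9:-*, 10:-B, 11:-C, 12:+C, 13:+C, 14:-B, 15:-C, 16:+B
Rule 1 (one point beyond the 3σ limits) is satisfied at point 9.

rule 1 at point 9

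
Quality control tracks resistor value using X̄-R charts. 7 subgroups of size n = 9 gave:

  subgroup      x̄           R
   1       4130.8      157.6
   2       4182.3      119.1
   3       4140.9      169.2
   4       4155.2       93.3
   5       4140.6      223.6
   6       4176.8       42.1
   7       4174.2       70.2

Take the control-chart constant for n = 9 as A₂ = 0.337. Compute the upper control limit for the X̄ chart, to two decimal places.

X̄̄ = (4130.8 + 4182.3 + 4140.9 + 4155.2 + 4140.6 + 4176.8 + 4174.2) / 7 = 29100.8000 / 7 = 4157.2571
R̄ = (157.6 + 119.1 + 169.2 + 93.3 + 223.6 + 42.1 + 70.2) / 7 = 875.1000 / 7 = 125.0143
UCL = X̄̄ + A₂·R̄ = 4157.2571 + 0.337 × 125.0143 = 4199.3870

4199.39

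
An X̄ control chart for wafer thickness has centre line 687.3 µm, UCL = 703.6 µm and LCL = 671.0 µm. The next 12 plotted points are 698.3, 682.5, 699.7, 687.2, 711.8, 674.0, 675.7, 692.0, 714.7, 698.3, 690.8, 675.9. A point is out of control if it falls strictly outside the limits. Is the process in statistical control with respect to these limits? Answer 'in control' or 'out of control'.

Compare each point to [671.0, 703.6]: sample 5 = 711.8 > UCL; sample 9 = 714.7 > UCL.

out of control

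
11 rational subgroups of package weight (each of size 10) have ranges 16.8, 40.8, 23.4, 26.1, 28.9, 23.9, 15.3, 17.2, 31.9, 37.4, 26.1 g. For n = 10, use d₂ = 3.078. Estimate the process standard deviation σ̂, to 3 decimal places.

8.500

R̄ = (16.8 + 40.8 + 23.4 + 26.1 + 28.9 + 23.9 + 15.3 + 17.2 + 31.9 + 37.4 + 26.1) / 11 = 26.1636
σ̂ = R̄ / d₂ = 26.1636 / 3.078 = 8.5002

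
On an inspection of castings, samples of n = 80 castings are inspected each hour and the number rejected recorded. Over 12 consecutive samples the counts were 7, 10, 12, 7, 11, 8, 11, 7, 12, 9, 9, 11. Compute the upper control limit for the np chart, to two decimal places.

p̄ = Σdᵢ / (k·n) = 114 / (12 × 80) = 0.11875
UCL = np̄ + 3·√(np̄(1−p̄)) = 9.5000 + 3 × √(9.5000×0.88125) = 9.5000 + 3 × 2.8934 = 18.1803

18.18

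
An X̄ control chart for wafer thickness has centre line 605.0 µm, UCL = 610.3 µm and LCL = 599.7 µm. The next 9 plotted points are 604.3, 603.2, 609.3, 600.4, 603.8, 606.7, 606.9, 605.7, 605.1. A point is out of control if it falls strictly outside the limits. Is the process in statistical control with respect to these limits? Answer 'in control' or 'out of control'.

All 9 points lie within [599.7, 610.3].

in control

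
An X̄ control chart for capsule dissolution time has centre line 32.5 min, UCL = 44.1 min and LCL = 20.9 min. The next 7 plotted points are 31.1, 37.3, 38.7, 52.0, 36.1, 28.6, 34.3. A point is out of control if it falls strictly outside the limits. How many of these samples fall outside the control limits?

1

Compare each point to [20.9, 44.1]: sample 4 = 52.0 > UCL.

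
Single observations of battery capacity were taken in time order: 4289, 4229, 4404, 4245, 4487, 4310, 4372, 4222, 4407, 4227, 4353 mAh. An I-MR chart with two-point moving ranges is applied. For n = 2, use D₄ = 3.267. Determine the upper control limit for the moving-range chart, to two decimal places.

495.28

Moving ranges: 60, 175, 159, 242, 177, 62, 150, 185, 180, 126; M̄R̄ = 1516.0000 / 10 = 151.6000
UCL_MR = D₄·M̄R̄ = 3.267 × 151.6000 = 495.2772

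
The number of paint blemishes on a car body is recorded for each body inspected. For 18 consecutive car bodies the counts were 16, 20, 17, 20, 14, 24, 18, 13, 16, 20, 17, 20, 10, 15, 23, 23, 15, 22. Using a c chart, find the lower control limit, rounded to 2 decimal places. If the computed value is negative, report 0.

c̄ = (16 + 20 + 17 + 20 + 14 + 24 + 18 + 13 + 16 + 20 + 17 + 20 + 10 + 15 + 23 + 23 + 15 + 22) / 18 = 323 / 18 = 17.9444
LCL = c̄ − 3√c̄ = 17.9444 − 3 × 4.2361 = 5.2362

5.24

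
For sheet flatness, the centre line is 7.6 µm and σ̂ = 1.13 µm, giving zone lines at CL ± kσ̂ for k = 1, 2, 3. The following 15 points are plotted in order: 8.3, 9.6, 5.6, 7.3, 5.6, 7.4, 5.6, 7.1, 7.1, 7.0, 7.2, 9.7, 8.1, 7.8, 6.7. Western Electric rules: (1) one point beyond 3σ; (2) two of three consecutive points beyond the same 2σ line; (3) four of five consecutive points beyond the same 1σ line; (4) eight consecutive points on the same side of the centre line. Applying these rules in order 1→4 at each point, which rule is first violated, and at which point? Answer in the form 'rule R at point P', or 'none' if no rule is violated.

rule 4 at point 10

Zone of each point (C = within 1σ̂, B = 1σ̂–2σ̂, A = 2σ̂–3σ̂, * = beyond 3σ̂; sign = side of CL): 1:+C, 2:+B, 3:-B, 4:-C, 5:-B, 6:-C, 7:-B, 8:-C, 9:-C, 10:-C, 11:-C, 12:+B, 13:+C, 14:+C, 15:-C
Rule 4 (eight consecutive points on the same side of the centre line) is satisfied at point 10.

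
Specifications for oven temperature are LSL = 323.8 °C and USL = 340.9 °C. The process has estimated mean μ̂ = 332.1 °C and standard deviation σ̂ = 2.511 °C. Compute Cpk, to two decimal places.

1.10

Cpu = (USL − μ̂) / (3σ̂) = (340.9 − 332.1) / (3 × 2.511) = 1.1682; Cpl = (μ̂ − LSL) / (3σ̂) = (332.1 − 323.8) / (3 × 2.511) = 1.1018; Cpk = min(Cpu, Cpl) = 1.1018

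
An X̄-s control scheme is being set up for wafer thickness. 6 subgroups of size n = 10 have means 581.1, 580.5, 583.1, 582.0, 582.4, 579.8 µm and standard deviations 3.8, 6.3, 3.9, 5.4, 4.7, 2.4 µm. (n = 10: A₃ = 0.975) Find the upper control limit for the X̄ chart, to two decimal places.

585.79

X̄̄ = (581.1 + 580.5 + 583.1 + 582.0 + 582.4 + 579.8) / 6 = 581.4833
s̄ = (3.8 + 6.3 + 3.9 + 5.4 + 4.7 + 2.4) / 6 = 4.4167
UCL = X̄̄ + A₃·s̄ = 581.4833 + 0.975 × 4.4167 = 585.7896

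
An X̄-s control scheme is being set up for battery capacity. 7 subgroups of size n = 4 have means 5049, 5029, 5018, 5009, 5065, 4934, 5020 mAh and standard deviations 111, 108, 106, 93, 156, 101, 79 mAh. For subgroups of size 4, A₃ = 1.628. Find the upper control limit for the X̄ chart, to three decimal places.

X̄̄ = (5049 + 5029 + 5018 + 5009 + 5065 + 4934 + 5020) / 7 = 5017.7143
s̄ = (111 + 108 + 106 + 93 + 156 + 101 + 79) / 7 = 107.7143
UCL = X̄̄ + A₃·s̄ = 5017.7143 + 1.628 × 107.7143 = 5193.0731

5193.073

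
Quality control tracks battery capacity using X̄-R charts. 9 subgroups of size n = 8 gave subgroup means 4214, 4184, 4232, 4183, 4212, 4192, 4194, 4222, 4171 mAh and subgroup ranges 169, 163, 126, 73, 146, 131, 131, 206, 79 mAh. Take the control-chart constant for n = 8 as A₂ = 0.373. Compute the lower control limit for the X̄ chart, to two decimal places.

X̄̄ = (4214 + 4184 + 4232 + 4183 + 4212 + 4192 + 4194 + 4222 + 4171) / 9 = 37804.0000 / 9 = 4200.4444
R̄ = (169 + 163 + 126 + 73 + 146 + 131 + 131 + 206 + 79) / 9 = 1224.0000 / 9 = 136.0000
LCL = X̄̄ − A₂·R̄ = 4200.4444 − 0.373 × 136.0000 = 4149.7164

4149.72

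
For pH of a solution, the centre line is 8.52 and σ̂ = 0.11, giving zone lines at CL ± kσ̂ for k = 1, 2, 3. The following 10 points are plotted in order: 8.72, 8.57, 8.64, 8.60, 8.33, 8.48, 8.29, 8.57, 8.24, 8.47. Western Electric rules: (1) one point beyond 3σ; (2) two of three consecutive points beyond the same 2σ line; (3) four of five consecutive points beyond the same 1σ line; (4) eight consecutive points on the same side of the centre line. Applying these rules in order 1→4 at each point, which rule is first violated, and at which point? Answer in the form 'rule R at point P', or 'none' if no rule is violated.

Zone of each point (C = within 1σ̂, B = 1σ̂–2σ̂, A = 2σ̂–3σ̂, * = beyond 3σ̂; sign = side of CL): 1:+B, 2:+C, 3:+B, 4:+C, 5:-B, 6:-C, 7:-A, 8:+C, 9:-A, 10:-C
Rule 2 (two of three consecutive points beyond the same 2σ limit) is satisfied at point 9.

rule 2 at point 9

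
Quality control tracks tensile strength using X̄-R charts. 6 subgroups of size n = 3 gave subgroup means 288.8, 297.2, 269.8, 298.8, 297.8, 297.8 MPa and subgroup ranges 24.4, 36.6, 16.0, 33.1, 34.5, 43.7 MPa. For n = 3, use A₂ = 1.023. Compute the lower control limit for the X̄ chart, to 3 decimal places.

X̄̄ = (288.8 + 297.2 + 269.8 + 298.8 + 297.8 + 297.8) / 6 = 1750.2000 / 6 = 291.7000
R̄ = (24.4 + 36.6 + 16.0 + 33.1 + 34.5 + 43.7) / 6 = 188.3000 / 6 = 31.3833
LCL = X̄̄ − A₂·R̄ = 291.7000 − 1.023 × 31.3833 = 259.5949

259.595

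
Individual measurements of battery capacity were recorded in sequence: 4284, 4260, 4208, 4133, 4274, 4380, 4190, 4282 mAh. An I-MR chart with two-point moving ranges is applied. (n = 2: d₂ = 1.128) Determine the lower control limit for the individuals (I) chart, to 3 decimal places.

3993.016

X̄ = (4284 + 4260 + 4208 + 4133 + 4274 + 4380 + 4190 + 4282) / 8 = 4251.3750
Moving ranges: 24, 52, 75, 141, 106, 190, 92; M̄R̄ = 680.0000 / 7 = 97.1429
LCL = X̄ − 3·M̄R̄/d₂ = 4251.3750 − 3 × 97.1429 / 1.128 = 3993.0163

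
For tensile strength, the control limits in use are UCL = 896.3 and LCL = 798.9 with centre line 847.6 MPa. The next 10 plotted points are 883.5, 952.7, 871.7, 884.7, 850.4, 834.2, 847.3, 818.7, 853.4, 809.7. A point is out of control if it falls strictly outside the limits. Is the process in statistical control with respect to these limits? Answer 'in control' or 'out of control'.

Compare each point to [798.9, 896.3]: sample 2 = 952.7 > UCL.

out of control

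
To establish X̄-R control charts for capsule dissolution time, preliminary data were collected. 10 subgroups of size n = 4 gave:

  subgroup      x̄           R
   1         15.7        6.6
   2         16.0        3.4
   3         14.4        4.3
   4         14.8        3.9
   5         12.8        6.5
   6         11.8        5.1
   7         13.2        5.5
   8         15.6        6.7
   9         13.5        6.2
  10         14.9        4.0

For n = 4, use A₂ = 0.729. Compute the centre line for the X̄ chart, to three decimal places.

14.270

X̄̄ = (15.7 + 16.0 + 14.4 + 14.8 + 12.8 + 11.8 + 13.2 + 15.6 + 13.5 + 14.9) / 10 = 142.7000 / 10 = 14.2700
CL = X̄̄ = 14.2700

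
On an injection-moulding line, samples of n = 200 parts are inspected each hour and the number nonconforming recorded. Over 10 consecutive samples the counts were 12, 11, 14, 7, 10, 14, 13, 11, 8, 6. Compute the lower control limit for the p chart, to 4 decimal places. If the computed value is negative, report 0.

p̄ = Σdᵢ / (k·n) = 106 / (10 × 200) = 0.05300
LCL = p̄ − 3·√(p̄(1−p̄)/n) = 0.05300 − 3 × 0.01584 = 0.00548

0.0055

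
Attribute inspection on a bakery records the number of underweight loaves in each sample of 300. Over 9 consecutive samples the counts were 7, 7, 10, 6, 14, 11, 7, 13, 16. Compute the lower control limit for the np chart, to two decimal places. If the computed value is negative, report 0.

p̄ = Σdᵢ / (k·n) = 91 / (9 × 300) = 0.03370
LCL = np̄ − 3·√(np̄(1−p̄)) = 10.1111 − 3 × 3.1258 = 0.7339

0.73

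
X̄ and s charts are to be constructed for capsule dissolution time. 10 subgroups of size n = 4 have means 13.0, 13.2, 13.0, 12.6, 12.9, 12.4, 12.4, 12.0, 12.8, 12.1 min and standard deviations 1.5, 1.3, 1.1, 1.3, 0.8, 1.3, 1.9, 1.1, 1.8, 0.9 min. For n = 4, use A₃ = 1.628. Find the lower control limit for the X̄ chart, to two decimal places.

X̄̄ = (13.0 + 13.2 + 13.0 + 12.6 + 12.9 + 12.4 + 12.4 + 12.0 + 12.8 + 12.1) / 10 = 12.6400
s̄ = (1.5 + 1.3 + 1.1 + 1.3 + 0.8 + 1.3 + 1.9 + 1.1 + 1.8 + 0.9) / 10 = 1.3000
LCL = X̄̄ − A₃·s̄ = 12.6400 − 1.628 × 1.3000 = 10.5236

10.52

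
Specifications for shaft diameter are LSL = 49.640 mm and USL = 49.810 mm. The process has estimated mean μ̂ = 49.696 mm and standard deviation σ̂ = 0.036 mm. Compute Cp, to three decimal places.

0.787

Cp = (USL − LSL) / (6σ̂) = (49.810 − 49.640) / (6 × 0.036) = 0.1700 / 0.2160 = 0.7870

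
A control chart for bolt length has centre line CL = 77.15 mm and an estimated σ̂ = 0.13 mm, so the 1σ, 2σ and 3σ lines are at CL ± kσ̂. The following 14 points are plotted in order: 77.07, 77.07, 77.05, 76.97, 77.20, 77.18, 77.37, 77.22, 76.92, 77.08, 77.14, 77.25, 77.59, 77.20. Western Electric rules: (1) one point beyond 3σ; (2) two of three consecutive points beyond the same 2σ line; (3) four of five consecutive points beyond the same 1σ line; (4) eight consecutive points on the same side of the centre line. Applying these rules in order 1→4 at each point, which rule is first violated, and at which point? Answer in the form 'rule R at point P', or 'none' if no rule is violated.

Zone of each point (C = within 1σ̂, B = 1σ̂–2σ̂, A = 2σ̂–3σ̂, * = beyond 3σ̂; sign = side of CL): 1:-C, 2:-C, 3:-C, 4:-B, 5:+C, 6:+C, 7:+B, 8:+C, 9:-B, 10:-C, 11:-C, 12:+C, 13:+*, 14:+C
Rule 1 (one point beyond the 3σ limits) is satisfied at point 13.

rule 1 at point 13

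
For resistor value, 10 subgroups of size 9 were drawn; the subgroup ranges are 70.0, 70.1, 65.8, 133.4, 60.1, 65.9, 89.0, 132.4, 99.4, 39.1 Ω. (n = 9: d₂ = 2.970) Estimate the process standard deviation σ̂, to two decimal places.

27.78

R̄ = (70.0 + 70.1 + 65.8 + 133.4 + 60.1 + 65.9 + 89.0 + 132.4 + 99.4 + 39.1) / 10 = 82.5200
σ̂ = R̄ / d₂ = 82.5200 / 2.970 = 27.7845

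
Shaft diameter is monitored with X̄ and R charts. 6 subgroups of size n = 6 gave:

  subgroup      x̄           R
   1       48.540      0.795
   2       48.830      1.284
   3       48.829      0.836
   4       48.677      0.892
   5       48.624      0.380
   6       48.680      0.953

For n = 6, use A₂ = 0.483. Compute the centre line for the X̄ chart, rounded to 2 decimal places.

48.70

X̄̄ = (48.540 + 48.830 + 48.829 + 48.677 + 48.624 + 48.680) / 6 = 292.1800 / 6 = 48.6967
CL = X̄̄ = 48.6967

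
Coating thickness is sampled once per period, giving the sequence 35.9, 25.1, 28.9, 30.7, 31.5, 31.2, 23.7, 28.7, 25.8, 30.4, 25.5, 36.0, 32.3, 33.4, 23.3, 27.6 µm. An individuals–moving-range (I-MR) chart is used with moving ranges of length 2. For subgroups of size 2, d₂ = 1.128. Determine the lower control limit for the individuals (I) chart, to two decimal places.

X̄ = (35.9 + 25.1 + 28.9 + 30.7 + 31.5 + 31.2 + 23.7 + 28.7 + 25.8 + 30.4 + 25.5 + 36.0 + 32.3 + 33.4 + 23.3 + 27.6) / 16 = 29.3750
Moving ranges: 10.8, 3.8, 1.8, 0.8, 0.3, 7.5, 5.0, 2.9, 4.6, 4.9, 10.5, 3.7, 1.1, 10.1, 4.3; M̄R̄ = 72.1000 / 15 = 4.8067
LCL = X̄ − 3·M̄R̄/d₂ = 29.3750 − 3 × 4.8067 / 1.128 = 16.5913

16.59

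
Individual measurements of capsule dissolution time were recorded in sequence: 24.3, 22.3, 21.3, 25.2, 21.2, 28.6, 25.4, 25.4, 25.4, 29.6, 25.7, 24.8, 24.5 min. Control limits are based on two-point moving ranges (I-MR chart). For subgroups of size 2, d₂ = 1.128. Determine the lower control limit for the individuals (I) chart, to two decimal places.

18.07

X̄ = (24.3 + 22.3 + 21.3 + 25.2 + 21.2 + 28.6 + 25.4 + 25.4 + 25.4 + 29.6 + 25.7 + 24.8 + 24.5) / 13 = 24.9000
Moving ranges: 2.0, 1.0, 3.9, 4.0, 7.4, 3.2, 0.0, 0.0, 4.2, 3.9, 0.9, 0.3; M̄R̄ = 30.8000 / 12 = 2.5667
LCL = X̄ − 3·M̄R̄/d₂ = 24.9000 − 3 × 2.5667 / 1.128 = 18.0738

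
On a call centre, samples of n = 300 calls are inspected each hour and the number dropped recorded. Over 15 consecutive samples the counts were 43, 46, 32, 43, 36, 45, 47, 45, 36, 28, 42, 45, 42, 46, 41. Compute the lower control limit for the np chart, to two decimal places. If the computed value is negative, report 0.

p̄ = Σdᵢ / (k·n) = 617 / (15 × 300) = 0.13711
LCL = np̄ − 3·√(np̄(1−p̄)) = 41.1333 − 3 × 5.9576 = 23.2604

23.26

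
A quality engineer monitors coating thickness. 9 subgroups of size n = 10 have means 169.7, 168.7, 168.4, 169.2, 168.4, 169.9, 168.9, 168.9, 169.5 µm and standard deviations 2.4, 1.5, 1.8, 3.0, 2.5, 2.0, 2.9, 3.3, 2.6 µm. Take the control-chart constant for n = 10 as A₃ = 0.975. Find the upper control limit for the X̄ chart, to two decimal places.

171.45

X̄̄ = (169.7 + 168.7 + 168.4 + 169.2 + 168.4 + 169.9 + 168.9 + 168.9 + 169.5) / 9 = 169.0667
s̄ = (2.4 + 1.5 + 1.8 + 3.0 + 2.5 + 2.0 + 2.9 + 3.3 + 2.6) / 9 = 2.4444
UCL = X̄̄ + A₃·s̄ = 169.0667 + 0.975 × 2.4444 = 171.4500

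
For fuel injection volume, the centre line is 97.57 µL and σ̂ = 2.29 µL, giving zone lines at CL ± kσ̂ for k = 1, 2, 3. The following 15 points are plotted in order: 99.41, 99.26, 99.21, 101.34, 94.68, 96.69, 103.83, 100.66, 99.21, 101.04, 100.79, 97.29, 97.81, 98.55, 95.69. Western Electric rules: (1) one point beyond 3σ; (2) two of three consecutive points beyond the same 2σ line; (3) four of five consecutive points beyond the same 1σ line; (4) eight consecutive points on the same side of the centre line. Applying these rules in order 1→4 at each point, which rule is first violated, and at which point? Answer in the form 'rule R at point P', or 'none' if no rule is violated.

Zone of each point (C = within 1σ̂, B = 1σ̂–2σ̂, A = 2σ̂–3σ̂, * = beyond 3σ̂; sign = side of CL): 1:+C, 2:+C, 3:+C, 4:+B, 5:-B, 6:-C, 7:+A, 8:+B, 9:+C, 10:+B, 11:+B, 12:-C, 13:+C, 14:+C, 15:-C
Rule 3 (four of five consecutive points beyond the same 1σ limit) is satisfied at point 11.

rule 3 at point 11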